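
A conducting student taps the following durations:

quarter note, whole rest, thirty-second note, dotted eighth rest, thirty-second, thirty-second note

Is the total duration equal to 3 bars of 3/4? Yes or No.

No

One bar of 3/4 = 24 thirty-second notes, so 3 bars = 72.
Working in thirty-second notes: quarter note = 8; whole rest = 32; thirty-second note = 1; dotted eighth rest = 6; thirty-second = 1; thirty-second note = 1.
Adding: 8 + 32 + 1 + 6 + 1 + 1 = 49.
49 falls short of 72, so the answer is No.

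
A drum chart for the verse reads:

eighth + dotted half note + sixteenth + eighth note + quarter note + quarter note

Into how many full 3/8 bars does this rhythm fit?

One bar of 3/8 = 6 sixteenth notes.
Each duration in sixteenth notes: eighth = 2; dotted half note = 12; sixteenth = 1; eighth note = 2; quarter note = 4; quarter note = 4.
Sum: 2 + 12 + 1 + 2 + 4 + 4 = 25.
25 ÷ 6 = 4 complete bars with 1 left over.

4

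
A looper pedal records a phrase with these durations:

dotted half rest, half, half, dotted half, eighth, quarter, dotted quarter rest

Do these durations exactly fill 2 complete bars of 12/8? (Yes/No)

No

One bar of 12/8 = 12 eighth notes, so 2 bars = 24.
Express everything in eighth notes: dotted half rest = 6; half = 4; half = 4; dotted half = 6; eighth = 1; quarter = 2; dotted quarter rest = 3.
Total: 6 + 4 + 4 + 6 + 1 + 2 + 3 = 26.
26 exceeds 24, so the answer is No.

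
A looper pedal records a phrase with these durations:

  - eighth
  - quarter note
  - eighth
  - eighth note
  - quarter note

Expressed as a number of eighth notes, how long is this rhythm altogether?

7

Express everything in eighth notes: eighth = 1; quarter note = 2; eighth = 1; eighth note = 1; quarter note = 2.
Adding: 1 + 2 + 1 + 1 + 2 = 7 eighth notes.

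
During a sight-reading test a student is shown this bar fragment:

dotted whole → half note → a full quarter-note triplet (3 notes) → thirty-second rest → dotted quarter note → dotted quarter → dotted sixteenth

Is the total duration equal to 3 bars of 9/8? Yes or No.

Yes

One bar of 9/8 = 36 thirty-second notes, so 3 bars = 108.
Working in thirty-second notes: dotted whole = 48; half note = 16; a full quarter-note triplet (3 notes) (three triplet quarters span one half) = 16; thirty-second rest = 1; dotted quarter note = 12; dotted quarter = 12; dotted sixteenth = 3.
Altogether 48 + 16 + 16 + 1 + 12 + 12 + 3 = 108.
108 equals 108, so the answer is Yes.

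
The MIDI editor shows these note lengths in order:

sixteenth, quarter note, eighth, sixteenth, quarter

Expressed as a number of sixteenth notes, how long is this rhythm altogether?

Working in sixteenth notes: sixteenth = 1; quarter note = 4; eighth = 2; sixteenth = 1; quarter = 4.
Sum: 1 + 4 + 2 + 1 + 4 = 12 sixteenth notes.

12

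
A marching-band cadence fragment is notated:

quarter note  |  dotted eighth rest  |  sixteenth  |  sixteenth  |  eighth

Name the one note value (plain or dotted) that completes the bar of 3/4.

The bar of 3/4 = 12 sixteenth notes.
Express everything in sixteenth notes: quarter note = 4; dotted eighth rest = 3; sixteenth = 1; sixteenth = 1; eighth = 2.
Sum: 4 + 3 + 1 + 1 + 2 = 11.
Remaining: 12 − 11 = 1 sixteenth note, which is a sixteenth note.

sixteenth note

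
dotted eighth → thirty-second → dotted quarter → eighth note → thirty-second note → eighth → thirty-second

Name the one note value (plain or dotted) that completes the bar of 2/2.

dotted sixteenth note

The bar of 2/2 = 32 thirty-second notes.
In thirty-second notes: dotted eighth = 6; thirty-second = 1; dotted quarter = 12; eighth note = 4; thirty-second note = 1; eighth = 4; thirty-second = 1.
Adding: 6 + 1 + 12 + 4 + 1 + 4 + 1 = 29.
Remaining: 32 − 29 = 3 thirty-second notes, which is a dotted sixteenth note.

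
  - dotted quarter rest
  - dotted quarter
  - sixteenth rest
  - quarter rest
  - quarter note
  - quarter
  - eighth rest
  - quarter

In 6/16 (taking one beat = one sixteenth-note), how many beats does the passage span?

31

One sixteenth-note beat = 2 thirty-second notes.
In thirty-second notes: dotted quarter rest = 12; dotted quarter = 12; sixteenth rest = 2; quarter rest = 8; quarter note = 8; quarter = 8; eighth rest = 4; quarter = 8.
Sum: 12 + 12 + 2 + 8 + 8 + 8 + 4 + 8 = 62.
62 ÷ 2 = 31 beats.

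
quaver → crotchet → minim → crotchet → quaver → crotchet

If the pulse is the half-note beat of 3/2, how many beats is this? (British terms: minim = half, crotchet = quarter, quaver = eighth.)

3

One half-note beat = 4 eighth notes.
In eighth notes: quaver = 1; crotchet = 2; minim = 4; crotchet = 2; quaver = 1; crotchet = 2.
Altogether 1 + 2 + 4 + 2 + 1 + 2 = 12.
12 ÷ 4 = 3 beats.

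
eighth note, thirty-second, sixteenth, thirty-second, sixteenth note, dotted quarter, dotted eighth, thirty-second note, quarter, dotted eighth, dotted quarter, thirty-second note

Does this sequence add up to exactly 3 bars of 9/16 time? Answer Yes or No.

One bar of 9/16 = 18 thirty-second notes, so 3 bars = 54.
Express everything in thirty-second notes: eighth note = 4; thirty-second = 1; sixteenth = 2; thirty-second = 1; sixteenth note = 2; dotted quarter = 12; dotted eighth = 6; thirty-second note = 1; quarter = 8; dotted eighth = 6; dotted quarter = 12; thirty-second note = 1.
Altogether 4 + 1 + 2 + 1 + 2 + 12 + 6 + 1 + 8 + 6 + 12 + 1 = 56.
56 exceeds 54, so the answer is No.

No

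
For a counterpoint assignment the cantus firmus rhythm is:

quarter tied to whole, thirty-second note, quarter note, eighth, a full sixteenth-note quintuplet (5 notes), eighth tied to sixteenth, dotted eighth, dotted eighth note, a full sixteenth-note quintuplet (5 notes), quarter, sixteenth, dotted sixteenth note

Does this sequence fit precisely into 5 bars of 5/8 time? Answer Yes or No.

Yes

One bar of 5/8 = 20 thirty-second notes, so 5 bars = 100.
Convert each value to thirty-second notes: quarter tied to whole (quarter + whole) = 40; thirty-second note = 1; quarter note = 8; eighth = 4; a full sixteenth-note quintuplet (5 notes) (five quintuplet sixteenths span one quarter) = 8; eighth tied to sixteenth (eighth + sixteenth) = 6; dotted eighth = 6; dotted eighth note = 6; a full sixteenth-note quintuplet (5 notes) (five quintuplet sixteenths span one quarter) = 8; quarter = 8; sixteenth = 2; dotted sixteenth note = 3.
Altogether 40 + 1 + 8 + 4 + 8 + 6 + 6 + 6 + 8 + 8 + 2 + 3 = 100.
100 equals 100, so the answer is Yes.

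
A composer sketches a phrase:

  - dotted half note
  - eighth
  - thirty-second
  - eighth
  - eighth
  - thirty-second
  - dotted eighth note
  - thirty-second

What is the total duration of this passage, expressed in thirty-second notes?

45

Working in thirty-second notes: dotted half note = 24; eighth = 4; thirty-second = 1; eighth = 4; eighth = 4; thirty-second = 1; dotted eighth note = 6; thirty-second = 1.
Sum: 24 + 4 + 1 + 4 + 4 + 1 + 6 + 1 = 45 thirty-second notes.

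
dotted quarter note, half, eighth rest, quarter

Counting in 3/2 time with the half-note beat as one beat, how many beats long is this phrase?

2.5

One half-note beat = 4 eighth notes.
In eighth notes: dotted quarter note = 3; half = 4; eighth rest = 1; quarter = 2.
Adding: 3 + 4 + 1 + 2 = 10.
10 ÷ 4 = 2.5 beats.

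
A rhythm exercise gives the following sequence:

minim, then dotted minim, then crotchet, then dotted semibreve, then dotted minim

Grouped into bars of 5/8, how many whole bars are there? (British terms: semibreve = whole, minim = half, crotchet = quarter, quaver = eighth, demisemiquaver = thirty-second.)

One bar of 5/8 = 5 eighth notes.
Express everything in eighth notes: minim = 4; dotted minim = 6; crotchet = 2; dotted semibreve = 12; dotted minim = 6.
Altogether 4 + 6 + 2 + 12 + 6 = 30.
30 ÷ 5 = 6 complete bars with 0 left over.

6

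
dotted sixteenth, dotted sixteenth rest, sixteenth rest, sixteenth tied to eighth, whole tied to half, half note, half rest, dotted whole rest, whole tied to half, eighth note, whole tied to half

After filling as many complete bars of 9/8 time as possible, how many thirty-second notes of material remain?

One bar of 9/8 = 36 thirty-second notes.
In thirty-second notes: dotted sixteenth = 3; dotted sixteenth rest = 3; sixteenth rest = 2; sixteenth tied to eighth (sixteenth + eighth) = 6; whole tied to half (whole + half) = 48; half note = 16; half rest = 16; dotted whole rest = 48; whole tied to half (whole + half) = 48; eighth note = 4; whole tied to half (whole + half) = 48.
Sum: 3 + 3 + 2 + 6 + 48 + 16 + 16 + 48 + 48 + 4 + 48 = 242.
242 ÷ 36 = 6 complete bars with 26 thirty-second notes remaining.

26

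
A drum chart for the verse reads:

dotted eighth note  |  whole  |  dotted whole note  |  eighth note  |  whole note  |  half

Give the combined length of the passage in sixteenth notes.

Working in sixteenth notes: dotted eighth note = 3; whole = 16; dotted whole note = 24; eighth note = 2; whole note = 16; half = 8.
Altogether 3 + 16 + 24 + 2 + 16 + 8 = 69 sixteenth notes.

69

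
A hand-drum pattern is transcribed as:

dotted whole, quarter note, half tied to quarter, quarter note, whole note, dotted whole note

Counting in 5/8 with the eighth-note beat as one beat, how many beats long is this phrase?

One eighth-note beat = 2 sixteenth notes.
Each duration in sixteenth notes: dotted whole = 24; quarter note = 4; half tied to quarter (half + quarter) = 12; quarter note = 4; whole note = 16; dotted whole note = 24.
Adding: 24 + 4 + 12 + 4 + 16 + 24 = 84.
84 ÷ 2 = 42 beats.

42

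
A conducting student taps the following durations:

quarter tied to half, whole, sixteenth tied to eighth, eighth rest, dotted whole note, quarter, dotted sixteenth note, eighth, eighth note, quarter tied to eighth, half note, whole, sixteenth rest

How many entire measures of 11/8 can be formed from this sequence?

4

One bar of 11/8 = 44 thirty-second notes.
Working in thirty-second notes: quarter tied to half (quarter + half) = 24; whole = 32; sixteenth tied to eighth (sixteenth + eighth) = 6; eighth rest = 4; dotted whole note = 48; quarter = 8; dotted sixteenth note = 3; eighth = 4; eighth note = 4; quarter tied to eighth (quarter + eighth) = 12; half note = 16; whole = 32; sixteenth rest = 2.
Altogether 24 + 32 + 6 + 4 + 48 + 8 + 3 + 4 + 4 + 12 + 16 + 32 + 2 = 195.
195 ÷ 44 = 4 complete bars with 19 left over.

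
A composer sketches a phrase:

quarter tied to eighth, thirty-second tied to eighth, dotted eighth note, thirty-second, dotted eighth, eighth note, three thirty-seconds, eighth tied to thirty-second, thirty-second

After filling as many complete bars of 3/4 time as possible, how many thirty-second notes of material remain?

19

One bar of 3/4 = 24 thirty-second notes.
Working in thirty-second notes: quarter tied to eighth (quarter + eighth) = 12; thirty-second tied to eighth (thirty-second + eighth) = 5; dotted eighth note = 6; thirty-second = 1; dotted eighth = 6; eighth note = 4; thirty-second = 1; thirty-second = 1; thirty-second = 1; eighth tied to thirty-second (eighth + thirty-second) = 5; thirty-second = 1.
Sum: 12 + 5 + 6 + 1 + 6 + 4 + 1 + 1 + 1 + 5 + 1 = 43.
43 ÷ 24 = 1 complete bar with 19 thirty-second notes remaining.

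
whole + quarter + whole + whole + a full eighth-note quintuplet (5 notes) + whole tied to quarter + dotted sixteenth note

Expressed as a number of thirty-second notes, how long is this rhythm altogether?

163

In thirty-second notes: whole = 32; quarter = 8; whole = 32; whole = 32; a full eighth-note quintuplet (5 notes) (five quintuplet eighths span one half) = 16; whole tied to quarter (whole + quarter) = 40; dotted sixteenth note = 3.
Adding: 32 + 8 + 32 + 32 + 16 + 40 + 3 = 163 thirty-second notes.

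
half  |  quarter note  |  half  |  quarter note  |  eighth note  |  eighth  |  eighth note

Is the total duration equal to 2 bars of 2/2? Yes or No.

No

One bar of 2/2 = 8 eighth notes, so 2 bars = 16.
Convert each value to eighth notes: half = 4; quarter note = 2; half = 4; quarter note = 2; eighth note = 1; eighth = 1; eighth note = 1.
Altogether 4 + 2 + 4 + 2 + 1 + 1 + 1 = 15.
15 falls short of 16, so the answer is No.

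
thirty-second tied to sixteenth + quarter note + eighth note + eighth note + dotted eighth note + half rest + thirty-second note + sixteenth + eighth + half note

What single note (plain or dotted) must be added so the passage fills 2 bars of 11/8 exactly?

2 bars of 11/8 = 88 thirty-second notes.
In thirty-second notes: thirty-second tied to sixteenth (thirty-second + sixteenth) = 3; quarter note = 8; eighth note = 4; eighth note = 4; dotted eighth note = 6; half rest = 16; thirty-second note = 1; sixteenth = 2; eighth = 4; half note = 16.
Total: 3 + 8 + 4 + 4 + 6 + 16 + 1 + 2 + 4 + 16 = 64.
Remaining: 88 − 64 = 24 thirty-second notes, which is a dotted half note.

dotted half note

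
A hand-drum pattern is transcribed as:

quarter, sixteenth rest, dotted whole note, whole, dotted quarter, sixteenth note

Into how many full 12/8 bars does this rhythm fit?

One bar of 12/8 = 24 sixteenth notes.
Convert each value to sixteenth notes: quarter = 4; sixteenth rest = 1; dotted whole note = 24; whole = 16; dotted quarter = 6; sixteenth note = 1.
Adding: 4 + 1 + 24 + 16 + 6 + 1 = 52.
52 ÷ 24 = 2 complete bars with 4 left over.

2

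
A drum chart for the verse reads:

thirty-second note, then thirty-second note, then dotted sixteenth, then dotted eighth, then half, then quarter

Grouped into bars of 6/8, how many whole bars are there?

1

One bar of 6/8 = 24 thirty-second notes.
Each duration in thirty-second notes: thirty-second note = 1; thirty-second note = 1; dotted sixteenth = 3; dotted eighth = 6; half = 16; quarter = 8.
Sum: 1 + 1 + 3 + 6 + 16 + 8 = 35.
35 ÷ 24 = 1 complete bar with 11 left over.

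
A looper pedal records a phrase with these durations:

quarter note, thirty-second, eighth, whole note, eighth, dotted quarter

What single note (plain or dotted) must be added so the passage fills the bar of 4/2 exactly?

dotted sixteenth note

The bar of 4/2 = 64 thirty-second notes.
In thirty-second notes: quarter note = 8; thirty-second = 1; eighth = 4; whole note = 32; eighth = 4; dotted quarter = 12.
Altogether 8 + 1 + 4 + 32 + 4 + 12 = 61.
Remaining: 64 − 61 = 3 thirty-second notes, which is a dotted sixteenth note.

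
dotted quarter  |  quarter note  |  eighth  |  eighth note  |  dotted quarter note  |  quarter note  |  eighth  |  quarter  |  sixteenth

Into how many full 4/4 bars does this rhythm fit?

1

One bar of 4/4 = 16 sixteenth notes.
Express everything in sixteenth notes: dotted quarter = 6; quarter note = 4; eighth = 2; eighth note = 2; dotted quarter note = 6; quarter note = 4; eighth = 2; quarter = 4; sixteenth = 1.
Adding: 6 + 4 + 2 + 2 + 6 + 4 + 2 + 4 + 1 = 31.
31 ÷ 16 = 1 complete bar with 15 left over.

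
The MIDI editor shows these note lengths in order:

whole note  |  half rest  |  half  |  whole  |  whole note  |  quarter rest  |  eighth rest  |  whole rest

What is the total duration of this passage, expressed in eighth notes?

43

Each duration in eighth notes: whole note = 8; half rest = 4; half = 4; whole = 8; whole note = 8; quarter rest = 2; eighth rest = 1; whole rest = 8.
Total: 8 + 4 + 4 + 8 + 8 + 2 + 1 + 8 = 43 eighth notes.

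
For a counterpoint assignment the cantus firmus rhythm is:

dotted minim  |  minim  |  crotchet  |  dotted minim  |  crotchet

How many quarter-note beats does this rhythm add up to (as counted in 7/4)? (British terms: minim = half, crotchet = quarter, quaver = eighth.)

10

One quarter-note beat = 2 eighth notes.
In eighth notes: dotted minim = 6; minim = 4; crotchet = 2; dotted minim = 6; crotchet = 2.
Sum: 6 + 4 + 2 + 6 + 2 = 20.
20 ÷ 2 = 10 beats.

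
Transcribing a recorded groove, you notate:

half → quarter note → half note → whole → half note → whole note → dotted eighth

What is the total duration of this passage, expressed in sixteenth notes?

Convert each value to sixteenth notes: half = 8; quarter note = 4; half note = 8; whole = 16; half note = 8; whole note = 16; dotted eighth = 3.
Sum: 8 + 4 + 8 + 16 + 8 + 16 + 3 = 63 sixteenth notes.

63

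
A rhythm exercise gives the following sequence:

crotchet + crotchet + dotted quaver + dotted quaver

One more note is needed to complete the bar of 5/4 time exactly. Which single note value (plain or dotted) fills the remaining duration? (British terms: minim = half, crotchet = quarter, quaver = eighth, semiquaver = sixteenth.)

dotted quarter note

The bar of 5/4 = 20 sixteenth notes.
Each duration in sixteenth notes: crotchet = 4; crotchet = 4; dotted quaver = 3; dotted quaver = 3.
Adding: 4 + 4 + 3 + 3 = 14.
Remaining: 20 − 14 = 6 sixteenth notes, which is a dotted quarter note.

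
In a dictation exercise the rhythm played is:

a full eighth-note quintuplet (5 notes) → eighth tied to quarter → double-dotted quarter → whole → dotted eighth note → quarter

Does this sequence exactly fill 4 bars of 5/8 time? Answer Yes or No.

No

One bar of 5/8 = 10 sixteenth notes, so 4 bars = 40.
Working in sixteenth notes: a full eighth-note quintuplet (5 notes) (five quintuplet eighths span one half) = 8; eighth tied to quarter (eighth + quarter) = 6; double-dotted quarter = 7; whole = 16; dotted eighth note = 3; quarter = 4.
Sum: 8 + 6 + 7 + 16 + 3 + 4 = 44.
44 exceeds 40, so the answer is No.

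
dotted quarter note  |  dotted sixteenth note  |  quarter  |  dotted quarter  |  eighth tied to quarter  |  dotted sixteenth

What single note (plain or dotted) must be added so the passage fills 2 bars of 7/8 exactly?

2 bars of 7/8 = 56 thirty-second notes.
In thirty-second notes: dotted quarter note = 12; dotted sixteenth note = 3; quarter = 8; dotted quarter = 12; eighth tied to quarter (eighth + quarter) = 12; dotted sixteenth = 3.
Total: 12 + 3 + 8 + 12 + 12 + 3 = 50.
Remaining: 56 − 50 = 6 thirty-second notes, which is a dotted eighth note.

dotted eighth note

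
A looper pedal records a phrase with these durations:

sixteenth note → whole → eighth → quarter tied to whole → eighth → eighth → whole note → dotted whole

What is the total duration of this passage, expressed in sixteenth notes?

83

Each duration in sixteenth notes: sixteenth note = 1; whole = 16; eighth = 2; quarter tied to whole (quarter + whole) = 20; eighth = 2; eighth = 2; whole note = 16; dotted whole = 24.
Sum: 1 + 16 + 2 + 20 + 2 + 2 + 16 + 24 = 83 sixteenth notes.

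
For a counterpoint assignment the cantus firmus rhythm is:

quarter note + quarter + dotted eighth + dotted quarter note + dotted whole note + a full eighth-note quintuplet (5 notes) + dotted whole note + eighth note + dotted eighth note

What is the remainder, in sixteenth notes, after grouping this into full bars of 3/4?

One bar of 3/4 = 12 sixteenth notes.
Express everything in sixteenth notes: quarter note = 4; quarter = 4; dotted eighth = 3; dotted quarter note = 6; dotted whole note = 24; a full eighth-note quintuplet (5 notes) (five quintuplet eighths span one half) = 8; dotted whole note = 24; eighth note = 2; dotted eighth note = 3.
Total: 4 + 4 + 3 + 6 + 24 + 8 + 24 + 2 + 3 = 78.
78 ÷ 12 = 6 complete bars with 6 sixteenth notes remaining.

6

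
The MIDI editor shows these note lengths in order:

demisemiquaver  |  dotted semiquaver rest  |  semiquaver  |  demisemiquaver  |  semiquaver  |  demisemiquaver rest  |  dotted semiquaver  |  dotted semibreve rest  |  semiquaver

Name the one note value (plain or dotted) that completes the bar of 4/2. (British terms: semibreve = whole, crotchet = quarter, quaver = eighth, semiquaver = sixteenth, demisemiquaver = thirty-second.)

The bar of 4/2 = 64 thirty-second notes.
In thirty-second notes: demisemiquaver = 1; dotted semiquaver rest = 3; semiquaver = 2; demisemiquaver = 1; semiquaver = 2; demisemiquaver rest = 1; dotted semiquaver = 3; dotted semibreve rest = 48; semiquaver = 2.
Total: 1 + 3 + 2 + 1 + 2 + 1 + 3 + 48 + 2 = 63.
Remaining: 64 − 63 = 1 thirty-second note, which is a thirty-second note.

thirty-second note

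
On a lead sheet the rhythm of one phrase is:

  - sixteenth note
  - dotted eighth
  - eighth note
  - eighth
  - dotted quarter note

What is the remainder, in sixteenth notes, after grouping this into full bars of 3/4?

2

One bar of 3/4 = 12 sixteenth notes.
Working in sixteenth notes: sixteenth note = 1; dotted eighth = 3; eighth note = 2; eighth = 2; dotted quarter note = 6.
Total: 1 + 3 + 2 + 2 + 6 = 14.
14 ÷ 12 = 1 complete bar with 2 sixteenth notes remaining.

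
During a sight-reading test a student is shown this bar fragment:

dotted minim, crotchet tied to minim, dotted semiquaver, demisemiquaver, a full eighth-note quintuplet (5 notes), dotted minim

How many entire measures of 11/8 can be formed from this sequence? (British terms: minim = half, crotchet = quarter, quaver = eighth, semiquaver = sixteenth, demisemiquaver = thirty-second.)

One bar of 11/8 = 44 thirty-second notes.
In thirty-second notes: dotted minim = 24; crotchet tied to minim (crotchet + minim) = 24; dotted semiquaver = 3; demisemiquaver = 1; a full eighth-note quintuplet (5 notes) (five quintuplet eighths span one half) = 16; dotted minim = 24.
Altogether 24 + 24 + 3 + 1 + 16 + 24 = 92.
92 ÷ 44 = 2 complete bars with 4 left over.

2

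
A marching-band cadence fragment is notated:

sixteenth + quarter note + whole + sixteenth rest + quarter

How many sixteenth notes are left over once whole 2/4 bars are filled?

One bar of 2/4 = 8 sixteenth notes.
Working in sixteenth notes: sixteenth = 1; quarter note = 4; whole = 16; sixteenth rest = 1; quarter = 4.
Total: 1 + 4 + 16 + 1 + 4 = 26.
26 ÷ 8 = 3 complete bars with 2 sixteenth notes remaining.

2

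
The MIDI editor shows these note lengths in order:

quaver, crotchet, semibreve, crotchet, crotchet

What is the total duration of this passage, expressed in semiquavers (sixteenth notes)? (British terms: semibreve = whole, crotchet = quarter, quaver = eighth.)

Each duration in sixteenth notes: quaver = 2; crotchet = 4; semibreve = 16; crotchet = 4; crotchet = 4.
Sum: 2 + 4 + 16 + 4 + 4 = 30 sixteenth notes.

30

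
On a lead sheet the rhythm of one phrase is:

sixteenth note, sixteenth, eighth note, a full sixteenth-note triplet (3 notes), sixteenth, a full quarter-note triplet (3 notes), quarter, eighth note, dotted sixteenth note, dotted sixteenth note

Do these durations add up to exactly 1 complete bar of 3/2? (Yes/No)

Yes

One bar of 3/2 = 48 thirty-second notes.
Convert each value to thirty-second notes: sixteenth note = 2; sixteenth = 2; eighth note = 4; a full sixteenth-note triplet (3 notes) (three triplet sixteenths span one eighth) = 4; sixteenth = 2; a full quarter-note triplet (3 notes) (three triplet quarters span one half) = 16; quarter = 8; eighth note = 4; dotted sixteenth note = 3; dotted sixteenth note = 3.
Adding: 2 + 2 + 4 + 4 + 2 + 16 + 8 + 4 + 3 + 3 = 48.
48 equals 48, so the answer is Yes.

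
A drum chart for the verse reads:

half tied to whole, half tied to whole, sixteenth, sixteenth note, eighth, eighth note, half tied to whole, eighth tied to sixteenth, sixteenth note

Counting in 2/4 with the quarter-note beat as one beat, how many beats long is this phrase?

One quarter-note beat = 4 sixteenth notes.
Express everything in sixteenth notes: half tied to whole (half + whole) = 24; half tied to whole (half + whole) = 24; sixteenth = 1; sixteenth note = 1; eighth = 2; eighth note = 2; half tied to whole (half + whole) = 24; eighth tied to sixteenth (eighth + sixteenth) = 3; sixteenth note = 1.
Total: 24 + 24 + 1 + 1 + 2 + 2 + 24 + 3 + 1 = 82.
82 ÷ 4 = 20.5 beats.

20.5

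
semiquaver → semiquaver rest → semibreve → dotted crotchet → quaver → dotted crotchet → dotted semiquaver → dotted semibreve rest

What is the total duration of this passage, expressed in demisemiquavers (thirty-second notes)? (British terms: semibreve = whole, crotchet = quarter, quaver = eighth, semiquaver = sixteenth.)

115

Express everything in thirty-second notes: semiquaver = 2; semiquaver rest = 2; semibreve = 32; dotted crotchet = 12; quaver = 4; dotted crotchet = 12; dotted semiquaver = 3; dotted semibreve rest = 48.
Total: 2 + 2 + 32 + 12 + 4 + 12 + 3 + 48 = 115 thirty-second notes.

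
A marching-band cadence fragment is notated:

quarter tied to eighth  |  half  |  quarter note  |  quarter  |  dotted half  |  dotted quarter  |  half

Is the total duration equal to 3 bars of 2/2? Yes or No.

Yes

One bar of 2/2 = 8 eighth notes, so 3 bars = 24.
In eighth notes: quarter tied to eighth (quarter + eighth) = 3; half = 4; quarter note = 2; quarter = 2; dotted half = 6; dotted quarter = 3; half = 4.
Adding: 3 + 4 + 2 + 2 + 6 + 3 + 4 = 24.
24 equals 24, so the answer is Yes.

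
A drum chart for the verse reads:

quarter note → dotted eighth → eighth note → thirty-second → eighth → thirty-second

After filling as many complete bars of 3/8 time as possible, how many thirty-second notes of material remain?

0

One bar of 3/8 = 12 thirty-second notes.
Working in thirty-second notes: quarter note = 8; dotted eighth = 6; eighth note = 4; thirty-second = 1; eighth = 4; thirty-second = 1.
Total: 8 + 6 + 4 + 1 + 4 + 1 = 24.
24 ÷ 12 = 2 complete bars with 0 thirty-second notes remaining.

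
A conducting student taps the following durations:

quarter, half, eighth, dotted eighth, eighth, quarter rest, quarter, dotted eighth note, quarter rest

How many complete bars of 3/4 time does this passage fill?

2

One bar of 3/4 = 12 sixteenth notes.
Express everything in sixteenth notes: quarter = 4; half = 8; eighth = 2; dotted eighth = 3; eighth = 2; quarter rest = 4; quarter = 4; dotted eighth note = 3; quarter rest = 4.
Adding: 4 + 8 + 2 + 3 + 2 + 4 + 4 + 3 + 4 = 34.
34 ÷ 12 = 2 complete bars with 10 left over.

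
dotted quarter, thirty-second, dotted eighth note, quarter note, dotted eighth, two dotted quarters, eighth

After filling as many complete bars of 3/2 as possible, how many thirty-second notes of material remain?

One bar of 3/2 = 48 thirty-second notes.
In thirty-second notes: dotted quarter = 12; thirty-second = 1; dotted eighth note = 6; quarter note = 8; dotted eighth = 6; dotted quarter = 12; dotted quarter = 12; eighth = 4.
Altogether 12 + 1 + 6 + 8 + 6 + 12 + 12 + 4 = 61.
61 ÷ 48 = 1 complete bar with 13 thirty-second notes remaining.

13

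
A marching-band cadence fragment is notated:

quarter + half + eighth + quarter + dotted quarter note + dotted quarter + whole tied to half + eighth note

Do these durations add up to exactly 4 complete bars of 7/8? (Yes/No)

Yes

One bar of 7/8 = 7 eighth notes, so 4 bars = 28.
Express everything in eighth notes: quarter = 2; half = 4; eighth = 1; quarter = 2; dotted quarter note = 3; dotted quarter = 3; whole tied to half (whole + half) = 12; eighth note = 1.
Total: 2 + 4 + 1 + 2 + 3 + 3 + 12 + 1 = 28.
28 equals 28, so the answer is Yes.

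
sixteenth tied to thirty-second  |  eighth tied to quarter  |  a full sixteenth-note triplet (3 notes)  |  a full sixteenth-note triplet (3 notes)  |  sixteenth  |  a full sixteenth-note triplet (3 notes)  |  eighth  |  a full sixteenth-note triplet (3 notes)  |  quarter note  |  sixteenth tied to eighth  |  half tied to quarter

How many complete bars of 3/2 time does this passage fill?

One bar of 3/2 = 48 thirty-second notes.
Convert each value to thirty-second notes: sixteenth tied to thirty-second (sixteenth + thirty-second) = 3; eighth tied to quarter (eighth + quarter) = 12; a full sixteenth-note triplet (3 notes) (three triplet sixteenths span one eighth) = 4; a full sixteenth-note triplet (3 notes) (three triplet sixteenths span one eighth) = 4; sixteenth = 2; a full sixteenth-note triplet (3 notes) (three triplet sixteenths span one eighth) = 4; eighth = 4; a full sixteenth-note triplet (3 notes) (three triplet sixteenths span one eighth) = 4; quarter note = 8; sixteenth tied to eighth (sixteenth + eighth) = 6; half tied to quarter (half + quarter) = 24.
Altogether 3 + 12 + 4 + 4 + 2 + 4 + 4 + 4 + 8 + 6 + 24 = 75.
75 ÷ 48 = 1 complete bar with 27 left over.

1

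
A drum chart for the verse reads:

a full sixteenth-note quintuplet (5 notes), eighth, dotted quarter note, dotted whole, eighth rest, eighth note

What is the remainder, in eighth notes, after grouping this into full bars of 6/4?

8

One bar of 6/4 = 12 eighth notes.
In eighth notes: a full sixteenth-note quintuplet (5 notes) (five quintuplet sixteenths span one quarter) = 2; eighth = 1; dotted quarter note = 3; dotted whole = 12; eighth rest = 1; eighth note = 1.
Total: 2 + 1 + 3 + 12 + 1 + 1 = 20.
20 ÷ 12 = 1 complete bar with 8 eighth notes remaining.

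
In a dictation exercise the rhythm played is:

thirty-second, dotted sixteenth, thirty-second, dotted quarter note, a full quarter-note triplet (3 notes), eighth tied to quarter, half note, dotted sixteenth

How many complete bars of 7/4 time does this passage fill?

1

One bar of 7/4 = 56 thirty-second notes.
Express everything in thirty-second notes: thirty-second = 1; dotted sixteenth = 3; thirty-second = 1; dotted quarter note = 12; a full quarter-note triplet (3 notes) (three triplet quarters span one half) = 16; eighth tied to quarter (eighth + quarter) = 12; half note = 16; dotted sixteenth = 3.
Altogether 1 + 3 + 1 + 12 + 16 + 12 + 16 + 3 = 64.
64 ÷ 56 = 1 complete bar with 8 left over.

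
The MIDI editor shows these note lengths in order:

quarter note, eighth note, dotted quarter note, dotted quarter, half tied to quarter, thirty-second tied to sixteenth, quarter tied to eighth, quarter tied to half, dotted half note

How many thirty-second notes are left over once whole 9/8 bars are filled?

One bar of 9/8 = 36 thirty-second notes.
Express everything in thirty-second notes: quarter note = 8; eighth note = 4; dotted quarter note = 12; dotted quarter = 12; half tied to quarter (half + quarter) = 24; thirty-second tied to sixteenth (thirty-second + sixteenth) = 3; quarter tied to eighth (quarter + eighth) = 12; quarter tied to half (quarter + half) = 24; dotted half note = 24.
Total: 8 + 4 + 12 + 12 + 24 + 3 + 12 + 24 + 24 = 123.
123 ÷ 36 = 3 complete bars with 15 thirty-second notes remaining.

15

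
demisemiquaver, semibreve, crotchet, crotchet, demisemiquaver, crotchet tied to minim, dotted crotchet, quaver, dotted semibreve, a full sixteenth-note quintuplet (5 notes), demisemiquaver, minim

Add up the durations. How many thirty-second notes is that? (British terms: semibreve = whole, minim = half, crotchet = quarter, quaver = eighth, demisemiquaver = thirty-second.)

In thirty-second notes: demisemiquaver = 1; semibreve = 32; crotchet = 8; crotchet = 8; demisemiquaver = 1; crotchet tied to minim (crotchet + minim) = 24; dotted crotchet = 12; quaver = 4; dotted semibreve = 48; a full sixteenth-note quintuplet (5 notes) (five quintuplet sixteenths span one quarter) = 8; demisemiquaver = 1; minim = 16.
Sum: 1 + 32 + 8 + 8 + 1 + 24 + 12 + 4 + 48 + 8 + 1 + 16 = 163 thirty-second notes.

163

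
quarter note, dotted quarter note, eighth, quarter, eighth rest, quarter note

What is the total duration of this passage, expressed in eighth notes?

11

Each duration in eighth notes: quarter note = 2; dotted quarter note = 3; eighth = 1; quarter = 2; eighth rest = 1; quarter note = 2.
Sum: 2 + 3 + 1 + 2 + 1 + 2 = 11 eighth notes.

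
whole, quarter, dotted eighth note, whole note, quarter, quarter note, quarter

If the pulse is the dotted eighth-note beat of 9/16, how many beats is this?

One dotted eighth-note beat = 3 sixteenth notes.
Working in sixteenth notes: whole = 16; quarter = 4; dotted eighth note = 3; whole note = 16; quarter = 4; quarter note = 4; quarter = 4.
Adding: 16 + 4 + 3 + 16 + 4 + 4 + 4 = 51.
51 ÷ 3 = 17 beats.

17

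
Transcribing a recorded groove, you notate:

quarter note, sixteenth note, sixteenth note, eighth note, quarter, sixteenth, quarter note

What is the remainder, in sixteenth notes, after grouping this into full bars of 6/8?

One bar of 6/8 = 12 sixteenth notes.
Working in sixteenth notes: quarter note = 4; sixteenth note = 1; sixteenth note = 1; eighth note = 2; quarter = 4; sixteenth = 1; quarter note = 4.
Adding: 4 + 1 + 1 + 2 + 4 + 1 + 4 = 17.
17 ÷ 12 = 1 complete bar with 5 sixteenth notes remaining.

5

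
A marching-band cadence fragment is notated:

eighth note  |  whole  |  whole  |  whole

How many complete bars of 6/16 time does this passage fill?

One bar of 6/16 = 3 eighth notes.
Each duration in eighth notes: eighth note = 1; whole = 8; whole = 8; whole = 8.
Total: 1 + 8 + 8 + 8 = 25.
25 ÷ 3 = 8 complete bars with 1 left over.

8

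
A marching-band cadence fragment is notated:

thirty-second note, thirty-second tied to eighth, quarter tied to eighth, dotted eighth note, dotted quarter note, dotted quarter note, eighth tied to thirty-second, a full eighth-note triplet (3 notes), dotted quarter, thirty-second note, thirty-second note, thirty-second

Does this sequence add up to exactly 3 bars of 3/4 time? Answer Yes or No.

No

One bar of 3/4 = 24 thirty-second notes, so 3 bars = 72.
Working in thirty-second notes: thirty-second note = 1; thirty-second tied to eighth (thirty-second + eighth) = 5; quarter tied to eighth (quarter + eighth) = 12; dotted eighth note = 6; dotted quarter note = 12; dotted quarter note = 12; eighth tied to thirty-second (eighth + thirty-second) = 5; a full eighth-note triplet (3 notes) (three triplet eighths span one quarter) = 8; dotted quarter = 12; thirty-second note = 1; thirty-second note = 1; thirty-second = 1.
Sum: 1 + 5 + 12 + 6 + 12 + 12 + 5 + 8 + 12 + 1 + 1 + 1 = 76.
76 exceeds 72, so the answer is No.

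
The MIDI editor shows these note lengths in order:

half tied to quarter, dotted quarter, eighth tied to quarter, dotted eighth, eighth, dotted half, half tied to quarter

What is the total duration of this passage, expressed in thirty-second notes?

Each duration in thirty-second notes: half tied to quarter (half + quarter) = 24; dotted quarter = 12; eighth tied to quarter (eighth + quarter) = 12; dotted eighth = 6; eighth = 4; dotted half = 24; half tied to quarter (half + quarter) = 24.
Total: 24 + 12 + 12 + 6 + 4 + 24 + 24 = 106 thirty-second notes.

106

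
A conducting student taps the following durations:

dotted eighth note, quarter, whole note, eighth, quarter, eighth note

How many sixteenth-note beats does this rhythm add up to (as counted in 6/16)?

31

One sixteenth-note beat = 2 thirty-second notes.
In thirty-second notes: dotted eighth note = 6; quarter = 8; whole note = 32; eighth = 4; quarter = 8; eighth note = 4.
Altogether 6 + 8 + 32 + 4 + 8 + 4 = 62.
62 ÷ 2 = 31 beats.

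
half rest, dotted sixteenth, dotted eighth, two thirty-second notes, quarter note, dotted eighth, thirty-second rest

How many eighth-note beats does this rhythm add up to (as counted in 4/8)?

One eighth-note beat = 4 thirty-second notes.
Convert each value to thirty-second notes: half rest = 16; dotted sixteenth = 3; dotted eighth = 6; thirty-second note = 1; thirty-second note = 1; quarter note = 8; dotted eighth = 6; thirty-second rest = 1.
Adding: 16 + 3 + 6 + 1 + 1 + 8 + 6 + 1 = 42.
42 ÷ 4 = 10.5 beats.

10.5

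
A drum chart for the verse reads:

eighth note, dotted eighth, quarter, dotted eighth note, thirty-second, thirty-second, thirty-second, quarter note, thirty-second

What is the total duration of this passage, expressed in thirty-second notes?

36

In thirty-second notes: eighth note = 4; dotted eighth = 6; quarter = 8; dotted eighth note = 6; thirty-second = 1; thirty-second = 1; thirty-second = 1; quarter note = 8; thirty-second = 1.
Adding: 4 + 6 + 8 + 6 + 1 + 1 + 1 + 8 + 1 = 36 thirty-second notes.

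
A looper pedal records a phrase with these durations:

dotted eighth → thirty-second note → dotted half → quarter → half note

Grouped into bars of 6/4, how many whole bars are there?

One bar of 6/4 = 48 thirty-second notes.
Working in thirty-second notes: dotted eighth = 6; thirty-second note = 1; dotted half = 24; quarter = 8; half note = 16.
Altogether 6 + 1 + 24 + 8 + 16 = 55.
55 ÷ 48 = 1 complete bar with 7 left over.

1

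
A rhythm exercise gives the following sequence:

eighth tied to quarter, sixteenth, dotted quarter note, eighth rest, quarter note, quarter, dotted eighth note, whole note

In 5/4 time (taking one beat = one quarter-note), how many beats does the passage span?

10.5

One quarter-note beat = 4 sixteenth notes.
Convert each value to sixteenth notes: eighth tied to quarter (eighth + quarter) = 6; sixteenth = 1; dotted quarter note = 6; eighth rest = 2; quarter note = 4; quarter = 4; dotted eighth note = 3; whole note = 16.
Total: 6 + 1 + 6 + 2 + 4 + 4 + 3 + 16 = 42.
42 ÷ 4 = 10.5 beats.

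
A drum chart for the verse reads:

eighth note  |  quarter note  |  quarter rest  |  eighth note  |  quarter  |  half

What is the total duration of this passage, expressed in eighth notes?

12

Convert each value to eighth notes: eighth note = 1; quarter note = 2; quarter rest = 2; eighth note = 1; quarter = 2; half = 4.
Altogether 1 + 2 + 2 + 1 + 2 + 4 = 12 eighth notes.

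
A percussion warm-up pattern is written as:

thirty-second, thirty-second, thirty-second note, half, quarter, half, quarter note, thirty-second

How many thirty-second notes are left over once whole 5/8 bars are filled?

12

One bar of 5/8 = 20 thirty-second notes.
Each duration in thirty-second notes: thirty-second = 1; thirty-second = 1; thirty-second note = 1; half = 16; quarter = 8; half = 16; quarter note = 8; thirty-second = 1.
Total: 1 + 1 + 1 + 16 + 8 + 16 + 8 + 1 = 52.
52 ÷ 20 = 2 complete bars with 12 thirty-second notes remaining.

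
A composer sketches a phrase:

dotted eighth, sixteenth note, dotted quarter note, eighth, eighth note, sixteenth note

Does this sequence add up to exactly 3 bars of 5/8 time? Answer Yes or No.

One bar of 5/8 = 10 sixteenth notes, so 3 bars = 30.
Express everything in sixteenth notes: dotted eighth = 3; sixteenth note = 1; dotted quarter note = 6; eighth = 2; eighth note = 2; sixteenth note = 1.
Total: 3 + 1 + 6 + 2 + 2 + 1 = 15.
15 falls short of 30, so the answer is No.

No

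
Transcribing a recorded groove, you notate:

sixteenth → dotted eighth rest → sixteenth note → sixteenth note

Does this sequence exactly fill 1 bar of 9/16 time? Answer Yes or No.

No

One bar of 9/16 = 9 sixteenth notes.
Express everything in sixteenth notes: sixteenth = 1; dotted eighth rest = 3; sixteenth note = 1; sixteenth note = 1.
Sum: 1 + 3 + 1 + 1 = 6.
6 falls short of 9, so the answer is No.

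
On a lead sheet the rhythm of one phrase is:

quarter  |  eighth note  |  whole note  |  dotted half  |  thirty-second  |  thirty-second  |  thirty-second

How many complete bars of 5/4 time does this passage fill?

One bar of 5/4 = 40 thirty-second notes.
Express everything in thirty-second notes: quarter = 8; eighth note = 4; whole note = 32; dotted half = 24; thirty-second = 1; thirty-second = 1; thirty-second = 1.
Adding: 8 + 4 + 32 + 24 + 1 + 1 + 1 = 71.
71 ÷ 40 = 1 complete bar with 31 left over.

1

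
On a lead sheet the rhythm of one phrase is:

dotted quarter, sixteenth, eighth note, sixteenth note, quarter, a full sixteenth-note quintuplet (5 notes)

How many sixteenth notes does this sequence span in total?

18

Each duration in sixteenth notes: dotted quarter = 6; sixteenth = 1; eighth note = 2; sixteenth note = 1; quarter = 4; a full sixteenth-note quintuplet (5 notes) (five quintuplet sixteenths span one quarter) = 4.
Total: 6 + 1 + 2 + 1 + 4 + 4 = 18 sixteenth notes.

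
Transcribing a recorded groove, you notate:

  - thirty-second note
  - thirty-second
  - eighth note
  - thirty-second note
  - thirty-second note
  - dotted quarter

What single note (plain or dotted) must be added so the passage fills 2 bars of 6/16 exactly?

2 bars of 6/16 = 24 thirty-second notes.
Working in thirty-second notes: thirty-second note = 1; thirty-second = 1; eighth note = 4; thirty-second note = 1; thirty-second note = 1; dotted quarter = 12.
Altogether 1 + 1 + 4 + 1 + 1 + 12 = 20.
Remaining: 24 − 20 = 4 thirty-second notes, which is a eighth note.

eighth note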